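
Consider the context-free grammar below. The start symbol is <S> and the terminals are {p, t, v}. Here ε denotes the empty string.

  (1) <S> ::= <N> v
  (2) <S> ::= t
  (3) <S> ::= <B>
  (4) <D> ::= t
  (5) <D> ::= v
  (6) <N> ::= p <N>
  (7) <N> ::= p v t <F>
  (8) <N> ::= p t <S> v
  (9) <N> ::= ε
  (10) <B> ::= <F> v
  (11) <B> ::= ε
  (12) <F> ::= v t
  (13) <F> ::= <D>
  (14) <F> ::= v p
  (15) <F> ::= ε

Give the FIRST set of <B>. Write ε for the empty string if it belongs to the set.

{ε, t, v}

FIRST(<D>): from <D>::=t we get {t}; from <D>::=v we get {v}. So FIRST(<D>) = {t, v}.
FIRST(<N>): from <N>::=p <N> we get {p}; from <N>::=p v t <F> we get {p}; from <N>::=p t <S> v we get {p}; from <N>::=ε we get {ε}. So FIRST(<N>) = {ε, p}.
FIRST(<F>): from <F>::=v t we get {v}; from <F>::=<D> we get {t, v}; from <F>::=v p we get {v}; from <F>::=ε we get {ε}. So FIRST(<F>) = {ε, t, v}.
FIRST(<B>): from <B>::=<F> v we get {t, v}; from <B>::=ε we get {ε}. So FIRST(<B>) = {ε, t, v}.
FIRST(<S>): from <S>::=<N> v we get {p, v}; from <S>::=t we get {t}; from <S>::=<B> we get {ε, t, v}. So FIRST(<S>) = {ε, p, t, v}.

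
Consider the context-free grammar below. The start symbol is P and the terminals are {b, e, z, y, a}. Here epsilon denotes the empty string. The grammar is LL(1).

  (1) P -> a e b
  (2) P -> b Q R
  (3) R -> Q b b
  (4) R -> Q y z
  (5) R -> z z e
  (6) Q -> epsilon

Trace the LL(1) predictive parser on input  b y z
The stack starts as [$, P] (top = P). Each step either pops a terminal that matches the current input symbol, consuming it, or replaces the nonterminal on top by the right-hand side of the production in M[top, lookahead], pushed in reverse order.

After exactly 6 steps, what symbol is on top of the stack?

z

step 1: stack=$ P  input=b y z $  — expand P -> b Q R
step 2: stack=$ R Q b  input=b y z $  — match b
step 3: stack=$ R Q  input=y z $  — expand Q -> epsilon
step 4: stack=$ R  input=y z $  — expand R -> Q y z
step 5: stack=$ z y Q  input=y z $  — expand Q -> epsilon
step 6: stack=$ z y  input=y z $  — match y
Stack after step 6: $ z (top = z).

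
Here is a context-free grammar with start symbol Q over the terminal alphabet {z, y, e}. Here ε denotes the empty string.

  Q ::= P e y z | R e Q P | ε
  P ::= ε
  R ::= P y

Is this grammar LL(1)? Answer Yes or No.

Yes

FIRST(Q) = {ε, e, y}
FIRST(P) = {ε}
FIRST(R) = {y}
FOLLOW(Q) = {$}
FOLLOW(P) = {$, e, y}
FOLLOW(R) = {e}
Each cell of M receives at most one production.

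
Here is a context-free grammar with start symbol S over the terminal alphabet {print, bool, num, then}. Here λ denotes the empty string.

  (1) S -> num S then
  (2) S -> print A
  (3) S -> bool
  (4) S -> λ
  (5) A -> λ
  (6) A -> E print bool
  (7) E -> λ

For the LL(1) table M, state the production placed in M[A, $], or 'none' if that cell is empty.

A -> λ

FIRST(S) = {λ, bool, num, print}
FIRST(E) = {λ}
FIRST(A) = {λ, print}  (via E print bool)
FOLLOW(S) includes $ since S is the start symbol.
FOLLOW(S): in S->num S then, S is followed by then with FIRST {then}. Thus FOLLOW(S) = {$, then}.
FOLLOW(A): in S->print A, the suffix after A is empty, so FOLLOW(A) ⊇ FOLLOW(S) = {$, then}. Thus FOLLOW(A) = {$, then}.
For A -> λ: FIRST(λ) = {λ}, so it goes in M[A, t] for t ∈ {}; since λ ∈ FIRST, also for every t ∈ FOLLOW(A) = {$, then}.
For A -> E print bool: FIRST(E print bool) = {print}, so it goes in M[A, t] for t ∈ {print}.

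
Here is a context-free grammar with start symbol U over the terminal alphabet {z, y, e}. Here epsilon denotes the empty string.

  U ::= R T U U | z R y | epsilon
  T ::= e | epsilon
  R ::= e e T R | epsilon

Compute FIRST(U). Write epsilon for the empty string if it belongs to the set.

FIRST(T) = {epsilon, e}
FIRST(R) = {epsilon, e}
FIRST(U) = {epsilon, e, z}  (via R T U U)

{epsilon, e, z}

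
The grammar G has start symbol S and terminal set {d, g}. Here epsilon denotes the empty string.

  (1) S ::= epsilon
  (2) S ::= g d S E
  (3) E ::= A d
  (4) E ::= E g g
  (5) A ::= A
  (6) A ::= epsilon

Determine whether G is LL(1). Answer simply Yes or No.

No

FIRST(S) = {epsilon, g}
FIRST(E) = {d}
FIRST(A) = {epsilon}
FOLLOW(S) = {$, d}
FOLLOW(E) = {$, d, g}
FOLLOW(A) = {d}
Cell M[A, d] receives both A ::= A and A ::= epsilon — the grammar is not LL(1).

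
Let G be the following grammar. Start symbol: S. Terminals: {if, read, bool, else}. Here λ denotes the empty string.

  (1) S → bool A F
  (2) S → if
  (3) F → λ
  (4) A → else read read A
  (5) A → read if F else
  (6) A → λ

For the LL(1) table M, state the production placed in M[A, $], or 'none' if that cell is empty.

A → λ

FIRST(S) = {bool, if}
FIRST(F) = {λ}
FIRST(A) = {λ, else, read}
FOLLOW(S) includes $ since S is the start symbol.
FOLLOW(S): S appears on no right-hand side. Thus FOLLOW(S) = {$}.
FOLLOW(A): in S→bool A F, A is followed by F with FIRST {λ}; in S→bool A F, the suffix after A is nullable, so FOLLOW(A) ⊇ FOLLOW(S) = {$}; in A→else read read A, the suffix after A is empty (adds nothing new). Thus FOLLOW(A) = {$}.
For A → else read read A: FIRST(else read read A) = {else}, so it goes in M[A, t] for t ∈ {else}.
For A → read if F else: FIRST(read if F else) = {read}, so it goes in M[A, t] for t ∈ {read}.
For A → λ: FIRST(λ) = {λ}, so it goes in M[A, t] for t ∈ {}; since λ ∈ FIRST, also for every t ∈ FOLLOW(A) = {$}.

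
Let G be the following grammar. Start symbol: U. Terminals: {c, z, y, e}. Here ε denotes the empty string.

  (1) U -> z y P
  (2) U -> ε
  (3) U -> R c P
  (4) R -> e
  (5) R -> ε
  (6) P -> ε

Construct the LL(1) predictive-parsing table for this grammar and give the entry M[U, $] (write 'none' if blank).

U -> ε

FIRST(R) = {ε, e}
FIRST(P) = {ε}
FIRST(U) = {ε, c, e, z}  (via R c P)
FOLLOW(U) includes $ since U is the start symbol.
FOLLOW(U): U appears on no right-hand side. Thus FOLLOW(U) = {$}.
For U -> z y P: FIRST(z y P) = {z}, so it goes in M[U, t] for t ∈ {z}.
For U -> ε: FIRST(ε) = {ε}, so it goes in M[U, t] for t ∈ {}; since ε ∈ FIRST, also for every t ∈ FOLLOW(U) = {$}.
For U -> R c P: FIRST(R c P) = {c, e}, so it goes in M[U, t] for t ∈ {c, e}.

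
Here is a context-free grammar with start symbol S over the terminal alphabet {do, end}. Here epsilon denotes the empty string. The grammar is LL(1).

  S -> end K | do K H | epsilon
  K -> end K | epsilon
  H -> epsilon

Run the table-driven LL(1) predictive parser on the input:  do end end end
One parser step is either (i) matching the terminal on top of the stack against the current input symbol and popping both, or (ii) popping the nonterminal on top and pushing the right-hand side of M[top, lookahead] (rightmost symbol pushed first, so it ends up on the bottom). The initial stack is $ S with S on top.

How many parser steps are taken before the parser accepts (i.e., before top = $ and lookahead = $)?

      Stack      Input             Action
   1  $ S        do end end end $  expand S -> do K H
   2  $ H K do   do end end end $  match do
   3  $ H K      end end end $     expand K -> end K
   4  $ H K end  end end end $     match end
   5  $ H K      end end $         expand K -> end K
   6  $ H K end  end end $         match end
   7  $ H K      end $             expand K -> end K
   8  $ H K end  end $             match end
   9  $ H K      $                 expand K -> epsilon
  10  $ H        $                 expand H -> epsilon
Accept reached after 10 steps.

10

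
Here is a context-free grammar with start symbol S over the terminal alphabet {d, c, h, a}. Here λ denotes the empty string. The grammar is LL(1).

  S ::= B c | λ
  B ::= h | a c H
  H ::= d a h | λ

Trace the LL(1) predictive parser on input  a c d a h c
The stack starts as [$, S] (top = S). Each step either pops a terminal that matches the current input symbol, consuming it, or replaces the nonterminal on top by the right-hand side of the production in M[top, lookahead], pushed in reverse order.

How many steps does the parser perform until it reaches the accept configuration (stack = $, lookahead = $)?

     Stack      Input          Action
  1  $ S        a c d a h c $  expand S ::= B c
  2  $ c B      a c d a h c $  expand B ::= a c H
  3  $ c H c a  a c d a h c $  match a
  4  $ c H c    c d a h c $    match c
  5  $ c H      d a h c $      expand H ::= d a h
  6  $ c h a d  d a h c $      match d
  7  $ c h a    a h c $        match a
  8  $ c h      h c $          match h
  9  $ c        c $            match c
Accept reached after 9 steps.

9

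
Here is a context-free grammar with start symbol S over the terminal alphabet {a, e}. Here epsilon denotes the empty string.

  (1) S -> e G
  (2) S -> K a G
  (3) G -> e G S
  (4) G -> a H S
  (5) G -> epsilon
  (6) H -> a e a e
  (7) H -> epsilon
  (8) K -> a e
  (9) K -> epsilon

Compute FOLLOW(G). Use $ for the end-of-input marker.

FIRST(G): from G->e G S we get {e}; from G->a H S we get {a}; from G->epsilon we get {epsilon}. So FIRST(G) = {epsilon, a, e}.
FIRST(H): from H->a e a e we get {a}; from H->epsilon we get {epsilon}. So FIRST(H) = {epsilon, a}.
FIRST(K): from K->a e we get {a}; from K->epsilon we get {epsilon}. So FIRST(K) = {epsilon, a}.
FIRST(S): from S->e G we get {e}; from S->K a G we get {a}. So FIRST(S) = {a, e}.
FOLLOW(S) includes $ since S is the start symbol.
FOLLOW(H): in G->a H S, H is followed by S with FIRST {a, e}. Thus FOLLOW(H) = {a, e}.
FOLLOW(K): in S->K a G, K is followed by a G with FIRST {a}. Thus FOLLOW(K) = {a}.
FOLLOW(S): in G->e G S, the suffix after S is empty, so FOLLOW(S) ⊇ FOLLOW(G) = {$, a, e}; in G->a H S, the suffix after S is empty, so FOLLOW(S) ⊇ FOLLOW(G) = {$, a, e}. Thus FOLLOW(S) = {$, a, e}.
FOLLOW(G): in S->e G, the suffix after G is empty, so FOLLOW(G) ⊇ FOLLOW(S) = {$, a, e}; in S->K a G, the suffix after G is empty, so FOLLOW(G) ⊇ FOLLOW(S) = {$, a, e}; in G->e G S, G is followed by S with FIRST {a, e}. Thus FOLLOW(G) = {$, a, e}.

{$, a, e}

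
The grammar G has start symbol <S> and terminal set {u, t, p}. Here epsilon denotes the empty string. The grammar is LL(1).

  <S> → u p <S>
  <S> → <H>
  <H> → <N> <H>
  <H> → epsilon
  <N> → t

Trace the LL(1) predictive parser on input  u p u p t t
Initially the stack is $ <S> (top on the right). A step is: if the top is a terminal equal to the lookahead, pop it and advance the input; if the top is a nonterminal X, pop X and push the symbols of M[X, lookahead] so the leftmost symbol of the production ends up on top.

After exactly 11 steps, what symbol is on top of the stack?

      Stack      Input          Action
   1  $ <S>      u p u p t t $  expand <S> → u p <S>
   2  $ <S> p u  u p u p t t $  match u
   3  $ <S> p    p u p t t $    match p
   4  $ <S>      u p t t $      expand <S> → u p <S>
   5  $ <S> p u  u p t t $      match u
   6  $ <S> p    p t t $        match p
   7  $ <S>      t t $          expand <S> → <H>
   8  $ <H>      t t $          expand <H> → <N> <H>
   9  $ <H> <N>  t t $          expand <N> → t
  10  $ <H> t    t t $          match t
  11  $ <H>      t $            expand <H> → <N> <H>
Stack after step 11: $ <H> <N> (top = <N>).

<N>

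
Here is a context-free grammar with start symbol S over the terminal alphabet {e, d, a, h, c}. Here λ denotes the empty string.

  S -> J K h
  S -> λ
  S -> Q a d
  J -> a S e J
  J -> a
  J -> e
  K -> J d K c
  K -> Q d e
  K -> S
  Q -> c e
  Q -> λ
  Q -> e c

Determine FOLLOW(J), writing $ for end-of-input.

{a, c, d, e, h}

FIRST(J): from J->a S e J we get {a}; from J->a we get {a}; from J->e we get {e}. So FIRST(J) = {a, e}.
FIRST(Q): from Q->c e we get {c}; from Q->λ we get {λ}; from Q->e c we get {e}. So FIRST(Q) = {λ, c, e}.
FIRST(S): from S->J K h we get {a, e}; from S->λ we get {λ}; from S->Q a d we get {a, c, e}. So FIRST(S) = {λ, a, c, e}.
FIRST(K): from K->J d K c we get {a, e}; from K->Q d e we get {c, d, e}; from K->S we get {λ, a, c, e}. So FIRST(K) = {λ, a, c, d, e}.
FOLLOW(S) includes $ since S is the start symbol.
FOLLOW(J): in S->J K h, J is followed by K h with FIRST {a, c, d, e, h}; in J->a S e J, the suffix after J is empty (adds nothing new); in K->J d K c, J is followed by d K c with FIRST {d}. Thus FOLLOW(J) = {a, c, d, e, h}.
FOLLOW(K): in S->J K h, K is followed by h with FIRST {h}; in K->J d K c, K is followed by c with FIRST {c}. Thus FOLLOW(K) = {c, h}.
FOLLOW(S): in J->a S e J, S is followed by e J with FIRST {e}; in K->S, the suffix after S is empty, so FOLLOW(S) ⊇ FOLLOW(K) = {c, h}. Thus FOLLOW(S) = {$, c, e, h}.
FOLLOW(Q): in S->Q a d, Q is followed by a d with FIRST {a}; in K->Q d e, Q is followed by d e with FIRST {d}. Thus FOLLOW(Q) = {a, d}.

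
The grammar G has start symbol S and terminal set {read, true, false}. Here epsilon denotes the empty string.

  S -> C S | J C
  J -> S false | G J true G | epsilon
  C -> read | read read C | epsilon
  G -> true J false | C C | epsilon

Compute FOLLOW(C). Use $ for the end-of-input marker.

FIRST(C) = {epsilon, read}
FIRST(G) = {epsilon, read, true}  (via C C)
FIRST(S) = {epsilon, false, read, true}  (via C S, J C)
FIRST(J) = {epsilon, false, read, true}  (via S false, G J true G)
FOLLOW(S) includes $ since S is the start symbol.
FOLLOW(S): in S->C S, the suffix after S is empty (adds nothing new); in J->S false, S is followed by false with FIRST {false}. Thus FOLLOW(S) = {$, false}.
FOLLOW(J): in S->J C, J is followed by C with FIRST {epsilon, read}; in S->J C, the suffix after J is nullable, so FOLLOW(J) ⊇ FOLLOW(S) = {$, false}; in J->G J true G, J is followed by true G with FIRST {true}; in G->true J false, J is followed by false with FIRST {false}. Thus FOLLOW(J) = {$, false, read, true}.
FOLLOW(G): in J->G J true G (occurrence 1), G is followed by J true G with FIRST {false, read, true}; in J->G J true G (occurrence 2), the suffix after G is empty, so FOLLOW(G) ⊇ FOLLOW(J) = {$, false, read, true}. Thus FOLLOW(G) = {$, false, read, true}.
FOLLOW(C): in S->C S, C is followed by S with FIRST {epsilon, false, read, true}; in S->C S, the suffix after C is nullable, so FOLLOW(C) ⊇ FOLLOW(S) = {$, false}; in S->J C, the suffix after C is empty, so FOLLOW(C) ⊇ FOLLOW(S) = {$, false}; in C->read read C, the suffix after C is empty (adds nothing new); in G->C C (occurrence 1), C is followed by C with FIRST {epsilon, read}; in G->C C (occurrence 1), the suffix after C is nullable, so FOLLOW(C) ⊇ FOLLOW(G) = {$, false, read, true}; in G->C C (occurrence 2), the suffix after C is empty, so FOLLOW(C) ⊇ FOLLOW(G) = {$, false, read, true}. Thus FOLLOW(C) = {$, false, read, true}.

{$, false, read, true}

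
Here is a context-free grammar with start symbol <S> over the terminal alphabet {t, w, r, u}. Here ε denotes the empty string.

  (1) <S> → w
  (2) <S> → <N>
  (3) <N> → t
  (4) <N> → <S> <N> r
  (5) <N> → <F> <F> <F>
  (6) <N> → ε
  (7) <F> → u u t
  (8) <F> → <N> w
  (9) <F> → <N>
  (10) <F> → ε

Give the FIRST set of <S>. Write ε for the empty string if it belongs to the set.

{ε, r, t, u, w}

FIRST(<S>): from <S>→w we get {w}; from <S>→<N> we get {ε, r, t, u, w}. So FIRST(<S>) = {ε, r, t, u, w}.
FIRST(<N>): from <N>→t we get {t}; from <N>→<S> <N> r we get {r, t, u, w}; from <N>→<F> <F> <F> we get {ε, r, t, u, w}; from <N>→ε we get {ε}. So FIRST(<N>) = {ε, r, t, u, w}.
FIRST(<F>): from <F>→u u t we get {u}; from <F>→<N> w we get {r, t, u, w}; from <F>→<N> we get {ε, r, t, u, w}; from <F>→ε we get {ε}. So FIRST(<F>) = {ε, r, t, u, w}.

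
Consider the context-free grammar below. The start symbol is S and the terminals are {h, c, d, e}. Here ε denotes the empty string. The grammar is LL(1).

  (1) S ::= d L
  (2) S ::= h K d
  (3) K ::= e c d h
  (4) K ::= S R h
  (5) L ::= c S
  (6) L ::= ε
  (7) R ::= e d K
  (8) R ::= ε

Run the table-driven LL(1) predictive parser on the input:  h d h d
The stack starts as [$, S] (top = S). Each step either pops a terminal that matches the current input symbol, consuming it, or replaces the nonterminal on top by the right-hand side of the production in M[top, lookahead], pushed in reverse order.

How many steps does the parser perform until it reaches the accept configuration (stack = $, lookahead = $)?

     Stack        Input      Action
  1  $ S          h d h d $  expand S ::= h K d
  2  $ d K h      h d h d $  match h
  3  $ d K        d h d $    expand K ::= S R h
  4  $ d h R S    d h d $    expand S ::= d L
  5  $ d h R L d  d h d $    match d
  6  $ d h R L    h d $      expand L ::= ε
  7  $ d h R      h d $      expand R ::= ε
  8  $ d h        h d $      match h
  9  $ d          d $        match d
Accept reached after 9 steps.

9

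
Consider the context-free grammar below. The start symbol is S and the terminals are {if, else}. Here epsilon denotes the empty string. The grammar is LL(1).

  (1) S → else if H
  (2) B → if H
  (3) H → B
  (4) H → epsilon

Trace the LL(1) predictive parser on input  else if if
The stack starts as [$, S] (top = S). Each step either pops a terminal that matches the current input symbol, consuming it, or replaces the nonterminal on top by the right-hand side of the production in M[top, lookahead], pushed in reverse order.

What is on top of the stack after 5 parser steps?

step 1: stack=$ S  input=else if if $  — expand S → else if H
step 2: stack=$ H if else  input=else if if $  — match else
step 3: stack=$ H if  input=if if $  — match if
step 4: stack=$ H  input=if $  — expand H → B
step 5: stack=$ B  input=if $  — expand B → if H
Stack after step 5: $ H if (top = if).

if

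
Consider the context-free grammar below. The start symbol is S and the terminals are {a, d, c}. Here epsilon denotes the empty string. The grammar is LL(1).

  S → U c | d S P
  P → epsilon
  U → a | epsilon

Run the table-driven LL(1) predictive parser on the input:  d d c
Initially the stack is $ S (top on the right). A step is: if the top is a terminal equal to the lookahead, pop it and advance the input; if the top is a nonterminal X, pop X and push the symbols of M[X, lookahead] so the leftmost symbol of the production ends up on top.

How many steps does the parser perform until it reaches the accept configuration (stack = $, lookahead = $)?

step 1: stack=$ S  input=d d c $  — expand S → d S P
step 2: stack=$ P S d  input=d d c $  — match d
step 3: stack=$ P S  input=d c $  — expand S → d S P
step 4: stack=$ P P S d  input=d c $  — match d
step 5: stack=$ P P S  input=c $  — expand S → U c
step 6: stack=$ P P c U  input=c $  — expand U → epsilon
step 7: stack=$ P P c  input=c $  — match c
step 8: stack=$ P P  input=$  — expand P → epsilon
step 9: stack=$ P  input=$  — expand P → epsilon
Accept reached after 9 steps.

9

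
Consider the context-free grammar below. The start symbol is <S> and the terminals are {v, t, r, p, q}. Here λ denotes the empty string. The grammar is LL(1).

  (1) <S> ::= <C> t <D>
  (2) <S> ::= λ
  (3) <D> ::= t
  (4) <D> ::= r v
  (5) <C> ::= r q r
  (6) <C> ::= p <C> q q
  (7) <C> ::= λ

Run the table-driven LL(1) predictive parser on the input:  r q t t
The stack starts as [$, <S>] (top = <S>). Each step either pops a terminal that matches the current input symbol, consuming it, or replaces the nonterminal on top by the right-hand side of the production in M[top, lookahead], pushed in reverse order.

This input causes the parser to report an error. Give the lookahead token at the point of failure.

t

     Stack          Input      Action
  1  $ <S>          r q t t $  expand <S> ::= <C> t <D>
  2  $ <D> t <C>    r q t t $  expand <C> ::= r q r
  3  $ <D> t r q r  r q t t $  match r
  4  $ <D> t r q    q t t $    match q
  5  $ <D> t r      t t $      error: top is terminal r but lookahead is t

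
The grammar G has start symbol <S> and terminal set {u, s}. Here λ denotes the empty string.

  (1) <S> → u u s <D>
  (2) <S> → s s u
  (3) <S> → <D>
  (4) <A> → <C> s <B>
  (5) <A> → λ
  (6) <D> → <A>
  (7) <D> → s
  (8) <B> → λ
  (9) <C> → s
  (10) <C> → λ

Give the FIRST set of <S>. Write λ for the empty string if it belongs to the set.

{λ, s, u}

FIRST(<B>) = {λ}
FIRST(<C>) = {λ, s}
FIRST(<A>) = {λ, s}  (via <C> s <B>)
FIRST(<D>) = {λ, s}  (via <A>)
FIRST(<S>) = {λ, s, u}  (via <D>)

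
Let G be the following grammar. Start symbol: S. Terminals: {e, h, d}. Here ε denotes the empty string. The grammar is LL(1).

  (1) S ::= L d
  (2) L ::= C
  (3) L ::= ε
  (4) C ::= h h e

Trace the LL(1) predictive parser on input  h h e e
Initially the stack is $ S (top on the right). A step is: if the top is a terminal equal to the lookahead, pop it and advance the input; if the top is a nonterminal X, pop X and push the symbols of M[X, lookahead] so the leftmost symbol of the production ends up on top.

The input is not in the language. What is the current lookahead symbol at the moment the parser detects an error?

step 1: stack=$ S  input=h h e e $  — expand S ::= L d
step 2: stack=$ d L  input=h h e e $  — expand L ::= C
step 3: stack=$ d C  input=h h e e $  — expand C ::= h h e
step 4: stack=$ d e h h  input=h h e e $  — match h
step 5: stack=$ d e h  input=h e e $  — match h
step 6: stack=$ d e  input=e e $  — match e
step 7: stack=$ d  input=e $  — error: top is terminal d but lookahead is e

e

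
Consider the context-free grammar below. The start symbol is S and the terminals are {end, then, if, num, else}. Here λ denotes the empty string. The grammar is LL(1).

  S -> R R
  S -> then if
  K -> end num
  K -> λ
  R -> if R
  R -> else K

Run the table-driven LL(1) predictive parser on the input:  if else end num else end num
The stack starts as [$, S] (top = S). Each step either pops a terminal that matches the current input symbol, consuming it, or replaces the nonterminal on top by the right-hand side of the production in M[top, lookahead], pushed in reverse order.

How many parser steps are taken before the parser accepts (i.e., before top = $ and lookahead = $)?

13

      Stack        Input                           Action
   1  $ S          if else end num else end num $  expand S -> R R
   2  $ R R        if else end num else end num $  expand R -> if R
   3  $ R R if     if else end num else end num $  match if
   4  $ R R        else end num else end num $     expand R -> else K
   5  $ R K else   else end num else end num $     match else
   6  $ R K        end num else end num $          expand K -> end num
   7  $ R num end  end num else end num $          match end
   8  $ R num      num else end num $              match num
   9  $ R          else end num $                  expand R -> else K
  10  $ K else     else end num $                  match else
  11  $ K          end num $                       expand K -> end num
  12  $ num end    end num $                       match end
  13  $ num        num $                           match num
Accept reached after 13 steps.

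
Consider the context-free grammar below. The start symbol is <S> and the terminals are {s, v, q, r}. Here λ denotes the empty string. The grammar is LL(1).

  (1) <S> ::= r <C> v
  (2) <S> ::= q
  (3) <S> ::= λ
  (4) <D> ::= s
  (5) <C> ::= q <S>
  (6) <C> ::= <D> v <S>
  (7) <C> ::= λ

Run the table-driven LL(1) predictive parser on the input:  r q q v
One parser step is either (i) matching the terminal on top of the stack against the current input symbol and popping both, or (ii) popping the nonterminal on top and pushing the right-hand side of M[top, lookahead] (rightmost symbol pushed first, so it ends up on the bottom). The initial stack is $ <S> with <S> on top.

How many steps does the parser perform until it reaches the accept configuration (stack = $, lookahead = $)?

7

     Stack      Input      Action
  1  $ <S>      r q q v $  expand <S> ::= r <C> v
  2  $ v <C> r  r q q v $  match r
  3  $ v <C>    q q v $    expand <C> ::= q <S>
  4  $ v <S> q  q q v $    match q
  5  $ v <S>    q v $      expand <S> ::= q
  6  $ v q      q v $      match q
  7  $ v        v $        match v
Accept reached after 7 steps.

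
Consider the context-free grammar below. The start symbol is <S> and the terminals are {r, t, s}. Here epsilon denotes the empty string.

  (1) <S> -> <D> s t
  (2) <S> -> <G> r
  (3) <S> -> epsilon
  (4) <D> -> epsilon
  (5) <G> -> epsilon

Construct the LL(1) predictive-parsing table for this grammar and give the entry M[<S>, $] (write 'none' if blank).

FIRST(<D>) = {epsilon}
FIRST(<G>) = {epsilon}
FIRST(<S>) = {epsilon, r, s}  (via <D> s t, <G> r)
FOLLOW(<S>) includes $ since <S> is the start symbol.
FOLLOW(<S>): <S> appears on no right-hand side. Thus FOLLOW(<S>) = {$}.
For <S> -> <D> s t: FIRST(<D> s t) = {s}, so it goes in M[<S>, t] for t ∈ {s}.
For <S> -> <G> r: FIRST(<G> r) = {r}, so it goes in M[<S>, t] for t ∈ {r}.
For <S> -> epsilon: FIRST(epsilon) = {epsilon}, so it goes in M[<S>, t] for t ∈ {}; since epsilon ∈ FIRST, also for every t ∈ FOLLOW(<S>) = {$}.

<S> -> epsilon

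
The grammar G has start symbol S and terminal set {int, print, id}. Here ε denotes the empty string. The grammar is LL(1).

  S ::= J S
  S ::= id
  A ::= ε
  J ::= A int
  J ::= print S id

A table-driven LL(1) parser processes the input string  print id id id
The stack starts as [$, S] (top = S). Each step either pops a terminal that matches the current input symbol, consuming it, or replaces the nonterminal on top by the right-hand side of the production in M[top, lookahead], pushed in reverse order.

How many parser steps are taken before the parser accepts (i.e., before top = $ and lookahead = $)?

8

     Stack           Input             Action
  1  $ S             print id id id $  expand S ::= J S
  2  $ S J           print id id id $  expand J ::= print S id
  3  $ S id S print  print id id id $  match print
  4  $ S id S        id id id $        expand S ::= id
  5  $ S id id       id id id $        match id
  6  $ S id          id id $           match id
  7  $ S             id $              expand S ::= id
  8  $ id            id $              match id
Accept reached after 8 steps.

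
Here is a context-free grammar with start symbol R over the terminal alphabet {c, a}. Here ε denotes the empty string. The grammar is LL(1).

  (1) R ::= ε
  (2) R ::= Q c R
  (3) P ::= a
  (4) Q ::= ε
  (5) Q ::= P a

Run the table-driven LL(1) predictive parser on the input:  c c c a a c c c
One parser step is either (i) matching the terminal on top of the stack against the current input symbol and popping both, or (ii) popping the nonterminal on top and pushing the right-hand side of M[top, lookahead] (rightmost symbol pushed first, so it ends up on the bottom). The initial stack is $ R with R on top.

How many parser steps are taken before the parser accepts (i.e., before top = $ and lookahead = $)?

22

step 1: stack=$ R  input=c c c a a c c c $  — expand R ::= Q c R
step 2: stack=$ R c Q  input=c c c a a c c c $  — expand Q ::= ε
step 3: stack=$ R c  input=c c c a a c c c $  — match c
step 4: stack=$ R  input=c c a a c c c $  — expand R ::= Q c R
step 5: stack=$ R c Q  input=c c a a c c c $  — expand Q ::= ε
step 6: stack=$ R c  input=c c a a c c c $  — match c
step 7: stack=$ R  input=c a a c c c $  — expand R ::= Q c R
step 8: stack=$ R c Q  input=c a a c c c $  — expand Q ::= ε
step 9: stack=$ R c  input=c a a c c c $  — match c
step 10: stack=$ R  input=a a c c c $  — expand R ::= Q c R
step 11: stack=$ R c Q  input=a a c c c $  — expand Q ::= P a
step 12: stack=$ R c a P  input=a a c c c $  — expand P ::= a
step 13: stack=$ R c a a  input=a a c c c $  — match a
step 14: stack=$ R c a  input=a c c c $  — match a
step 15: stack=$ R c  input=c c c $  — match c
step 16: stack=$ R  input=c c $  — expand R ::= Q c R
step 17: stack=$ R c Q  input=c c $  — expand Q ::= ε
step 18: stack=$ R c  input=c c $  — match c
step 19: stack=$ R  input=c $  — expand R ::= Q c R
step 20: stack=$ R c Q  input=c $  — expand Q ::= ε
step 21: stack=$ R c  input=c $  — match c
step 22: stack=$ R  input=$  — expand R ::= ε
Accept reached after 22 steps.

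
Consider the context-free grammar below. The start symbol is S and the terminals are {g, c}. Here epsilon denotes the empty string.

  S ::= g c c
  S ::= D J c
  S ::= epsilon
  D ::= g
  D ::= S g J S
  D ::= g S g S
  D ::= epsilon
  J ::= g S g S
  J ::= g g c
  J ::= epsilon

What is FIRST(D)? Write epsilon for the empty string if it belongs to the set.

FIRST(J): from J::=g S g S we get {g}; from J::=g g c we get {g}; from J::=epsilon we get {epsilon}. So FIRST(J) = {epsilon, g}.
FIRST(S): from S::=g c c we get {g}; from S::=D J c we get {c, g}; from S::=epsilon we get {epsilon}. So FIRST(S) = {epsilon, c, g}.
FIRST(D): from D::=g we get {g}; from D::=S g J S we get {c, g}; from D::=g S g S we get {g}; from D::=epsilon we get {epsilon}. So FIRST(D) = {epsilon, c, g}.

{epsilon, c, g}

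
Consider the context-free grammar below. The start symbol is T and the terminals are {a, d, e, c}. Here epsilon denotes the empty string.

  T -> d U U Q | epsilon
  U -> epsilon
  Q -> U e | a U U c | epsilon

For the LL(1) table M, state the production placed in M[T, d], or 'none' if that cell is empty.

T -> d U U Q

FIRST(T) = {epsilon, d}
FIRST(U) = {epsilon}
FIRST(Q) = {epsilon, a, e}  (via U e)
FOLLOW(T) includes $ since T is the start symbol.
FOLLOW(T): T appears on no right-hand side. Thus FOLLOW(T) = {$}.
For T -> d U U Q: FIRST(d U U Q) = {d}, so it goes in M[T, t] for t ∈ {d}.
For T -> epsilon: FIRST(epsilon) = {epsilon}, so it goes in M[T, t] for t ∈ {}; since epsilon ∈ FIRST, also for every t ∈ FOLLOW(T) = {$}.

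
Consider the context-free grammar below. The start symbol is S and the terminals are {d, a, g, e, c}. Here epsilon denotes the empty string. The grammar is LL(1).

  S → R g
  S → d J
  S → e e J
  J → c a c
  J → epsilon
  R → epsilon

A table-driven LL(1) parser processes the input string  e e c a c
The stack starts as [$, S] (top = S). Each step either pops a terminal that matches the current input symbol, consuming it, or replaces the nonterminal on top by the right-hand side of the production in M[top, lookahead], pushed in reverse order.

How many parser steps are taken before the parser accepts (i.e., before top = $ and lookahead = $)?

step 1: stack=$ S  input=e e c a c $  — expand S → e e J
step 2: stack=$ J e e  input=e e c a c $  — match e
step 3: stack=$ J e  input=e c a c $  — match e
step 4: stack=$ J  input=c a c $  — expand J → c a c
step 5: stack=$ c a c  input=c a c $  — match c
step 6: stack=$ c a  input=a c $  — match a
step 7: stack=$ c  input=c $  — match c
Accept reached after 7 steps.

7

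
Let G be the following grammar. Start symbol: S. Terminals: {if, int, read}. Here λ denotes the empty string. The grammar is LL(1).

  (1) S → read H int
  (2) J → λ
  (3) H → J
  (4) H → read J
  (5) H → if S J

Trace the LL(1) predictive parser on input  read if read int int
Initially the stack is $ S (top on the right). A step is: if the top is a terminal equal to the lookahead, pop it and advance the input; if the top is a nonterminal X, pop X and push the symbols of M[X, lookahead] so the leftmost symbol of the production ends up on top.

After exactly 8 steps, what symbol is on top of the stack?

     Stack               Input                   Action
  1  $ S                 read if read int int $  expand S → read H int
  2  $ int H read        read if read int int $  match read
  3  $ int H             if read int int $       expand H → if S J
  4  $ int J S if        if read int int $       match if
  5  $ int J S           read int int $          expand S → read H int
  6  $ int J int H read  read int int $          match read
  7  $ int J int H       int int $               expand H → J
  8  $ int J int J       int int $               expand J → λ
Stack after step 8: $ int J int (top = int).

int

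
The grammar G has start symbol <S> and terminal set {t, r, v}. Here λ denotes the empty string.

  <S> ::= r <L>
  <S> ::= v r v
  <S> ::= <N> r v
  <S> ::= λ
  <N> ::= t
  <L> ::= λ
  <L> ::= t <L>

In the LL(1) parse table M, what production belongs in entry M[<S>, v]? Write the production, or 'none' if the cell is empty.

FIRST(<N>) = {t}
FIRST(<L>) = {λ, t}
FIRST(<S>) = {λ, r, t, v}  (via <N> r v)
FOLLOW(<S>) includes $ since <S> is the start symbol.
FOLLOW(<S>): <S> appears on no right-hand side. Thus FOLLOW(<S>) = {$}.
For <S> ::= r <L>: FIRST(r <L>) = {r}, so it goes in M[<S>, t] for t ∈ {r}.
For <S> ::= v r v: FIRST(v r v) = {v}, so it goes in M[<S>, t] for t ∈ {v}.
For <S> ::= <N> r v: FIRST(<N> r v) = {t}, so it goes in M[<S>, t] for t ∈ {t}.
For <S> ::= λ: FIRST(λ) = {λ}, so it goes in M[<S>, t] for t ∈ {}; since λ ∈ FIRST, also for every t ∈ FOLLOW(<S>) = {$}.

<S> ::= v r v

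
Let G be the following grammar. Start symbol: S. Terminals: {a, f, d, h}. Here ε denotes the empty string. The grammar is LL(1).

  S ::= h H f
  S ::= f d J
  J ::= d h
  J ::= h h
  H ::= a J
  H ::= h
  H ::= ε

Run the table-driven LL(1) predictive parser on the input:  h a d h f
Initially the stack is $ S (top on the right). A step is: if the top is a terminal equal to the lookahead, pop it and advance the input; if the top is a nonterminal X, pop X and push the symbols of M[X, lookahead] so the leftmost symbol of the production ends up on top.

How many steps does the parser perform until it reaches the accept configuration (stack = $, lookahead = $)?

8

step 1: stack=$ S  input=h a d h f $  — expand S ::= h H f
step 2: stack=$ f H h  input=h a d h f $  — match h
step 3: stack=$ f H  input=a d h f $  — expand H ::= a J
step 4: stack=$ f J a  input=a d h f $  — match a
step 5: stack=$ f J  input=d h f $  — expand J ::= d h
step 6: stack=$ f h d  input=d h f $  — match d
step 7: stack=$ f h  input=h f $  — match h
step 8: stack=$ f  input=f $  — match f
Accept reached after 8 steps.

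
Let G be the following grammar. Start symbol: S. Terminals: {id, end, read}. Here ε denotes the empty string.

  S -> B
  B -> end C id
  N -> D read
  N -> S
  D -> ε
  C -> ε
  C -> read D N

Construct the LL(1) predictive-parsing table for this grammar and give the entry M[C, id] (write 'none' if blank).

FIRST(B): from B->end C id we get {end}. So FIRST(B) = {end}.
FIRST(D): from D->ε we get {ε}. So FIRST(D) = {ε}.
FIRST(C): from C->ε we get {ε}; from C->read D N we get {read}. So FIRST(C) = {ε, read}.
FIRST(S): from S->B we get {end}. So FIRST(S) = {end}.
FIRST(N): from N->D read we get {read}; from N->S we get {end}. So FIRST(N) = {end, read}.
FOLLOW(S) includes $ since S is the start symbol.
FOLLOW(C): in B->end C id, C is followed by id with FIRST {id}. Thus FOLLOW(C) = {id}.
For C -> ε: FIRST(ε) = {ε}, so it goes in M[C, t] for t ∈ {}; since ε ∈ FIRST, also for every t ∈ FOLLOW(C) = {id}.
For C -> read D N: FIRST(read D N) = {read}, so it goes in M[C, t] for t ∈ {read}.

C -> ε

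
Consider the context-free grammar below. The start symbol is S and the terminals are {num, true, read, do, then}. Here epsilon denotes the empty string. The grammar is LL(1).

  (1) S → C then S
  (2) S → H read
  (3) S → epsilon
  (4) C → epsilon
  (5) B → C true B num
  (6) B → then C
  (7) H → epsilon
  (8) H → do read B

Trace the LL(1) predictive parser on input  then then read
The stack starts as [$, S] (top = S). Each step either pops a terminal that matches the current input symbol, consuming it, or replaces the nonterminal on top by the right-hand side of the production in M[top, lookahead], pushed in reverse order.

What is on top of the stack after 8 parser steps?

step 1: stack=$ S  input=then then read $  — expand S → C then S
step 2: stack=$ S then C  input=then then read $  — expand C → epsilon
step 3: stack=$ S then  input=then then read $  — match then
step 4: stack=$ S  input=then read $  — expand S → C then S
step 5: stack=$ S then C  input=then read $  — expand C → epsilon
step 6: stack=$ S then  input=then read $  — match then
step 7: stack=$ S  input=read $  — expand S → H read
step 8: stack=$ read H  input=read $  — expand H → epsilon
Stack after step 8: $ read (top = read).

read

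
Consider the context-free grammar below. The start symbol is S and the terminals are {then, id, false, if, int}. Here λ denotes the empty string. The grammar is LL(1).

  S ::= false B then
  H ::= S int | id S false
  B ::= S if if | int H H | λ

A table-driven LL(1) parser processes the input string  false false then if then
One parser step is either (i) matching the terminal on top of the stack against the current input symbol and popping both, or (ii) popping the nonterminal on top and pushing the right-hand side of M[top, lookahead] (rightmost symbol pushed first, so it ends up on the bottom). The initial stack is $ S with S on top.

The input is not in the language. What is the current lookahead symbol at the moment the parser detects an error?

then

step 1: stack=$ S  input=false false then if then $  — expand S ::= false B then
step 2: stack=$ then B false  input=false false then if then $  — match false
step 3: stack=$ then B  input=false then if then $  — expand B ::= S if if
step 4: stack=$ then if if S  input=false then if then $  — expand S ::= false B then
step 5: stack=$ then if if then B false  input=false then if then $  — match false
step 6: stack=$ then if if then B  input=then if then $  — expand B ::= λ
step 7: stack=$ then if if then  input=then if then $  — match then
step 8: stack=$ then if if  input=if then $  — match if
step 9: stack=$ then if  input=then $  — error: top is terminal if but lookahead is then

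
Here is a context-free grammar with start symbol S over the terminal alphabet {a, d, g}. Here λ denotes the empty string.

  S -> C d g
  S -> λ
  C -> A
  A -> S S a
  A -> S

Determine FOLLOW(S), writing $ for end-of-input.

FIRST(S) = {λ, a, d}  (via C d g)
FIRST(A) = {λ, a, d}  (via S S a, S)
FIRST(C) = {λ, a, d}  (via A)
FOLLOW(S) includes $ since S is the start symbol.
FOLLOW(C): in S->C d g, C is followed by d g with FIRST {d}. Thus FOLLOW(C) = {d}.
FOLLOW(A): in C->A, the suffix after A is empty, so FOLLOW(A) ⊇ FOLLOW(C) = {d}. Thus FOLLOW(A) = {d}.
FOLLOW(S): in A->S S a (occurrence 1), S is followed by S a with FIRST {a, d}; in A->S S a (occurrence 2), S is followed by a with FIRST {a}; in A->S, the suffix after S is empty, so FOLLOW(S) ⊇ FOLLOW(A) = {d}. Thus FOLLOW(S) = {$, a, d}.

{$, a, d}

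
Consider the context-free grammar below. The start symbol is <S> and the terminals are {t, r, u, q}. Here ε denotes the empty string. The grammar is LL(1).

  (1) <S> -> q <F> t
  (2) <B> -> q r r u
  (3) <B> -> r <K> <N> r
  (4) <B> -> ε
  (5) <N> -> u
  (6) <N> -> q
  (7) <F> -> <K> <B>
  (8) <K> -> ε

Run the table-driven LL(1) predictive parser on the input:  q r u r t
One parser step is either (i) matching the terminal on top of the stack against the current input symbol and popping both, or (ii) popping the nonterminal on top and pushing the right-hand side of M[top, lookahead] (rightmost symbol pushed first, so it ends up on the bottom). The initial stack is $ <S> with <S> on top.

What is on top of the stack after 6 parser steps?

<K>

     Stack            Input        Action
  1  $ <S>            q r u r t $  expand <S> -> q <F> t
  2  $ t <F> q        q r u r t $  match q
  3  $ t <F>          r u r t $    expand <F> -> <K> <B>
  4  $ t <B> <K>      r u r t $    expand <K> -> ε
  5  $ t <B>          r u r t $    expand <B> -> r <K> <N> r
  6  $ t r <N> <K> r  r u r t $    match r
Stack after step 6: $ t r <N> <K> (top = <K>).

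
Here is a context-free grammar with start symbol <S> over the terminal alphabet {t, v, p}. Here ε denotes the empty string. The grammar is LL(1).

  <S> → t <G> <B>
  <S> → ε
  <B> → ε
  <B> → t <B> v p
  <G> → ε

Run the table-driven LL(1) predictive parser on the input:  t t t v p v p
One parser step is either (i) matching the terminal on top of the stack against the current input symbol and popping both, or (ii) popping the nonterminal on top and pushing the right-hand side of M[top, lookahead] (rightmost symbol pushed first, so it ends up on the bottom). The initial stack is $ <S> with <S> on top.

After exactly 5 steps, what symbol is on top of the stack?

<B>

     Stack        Input            Action
  1  $ <S>        t t t v p v p $  expand <S> → t <G> <B>
  2  $ <B> <G> t  t t t v p v p $  match t
  3  $ <B> <G>    t t v p v p $    expand <G> → ε
  4  $ <B>        t t v p v p $    expand <B> → t <B> v p
  5  $ p v <B> t  t t v p v p $    match t
Stack after step 5: $ p v <B> (top = <B>).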